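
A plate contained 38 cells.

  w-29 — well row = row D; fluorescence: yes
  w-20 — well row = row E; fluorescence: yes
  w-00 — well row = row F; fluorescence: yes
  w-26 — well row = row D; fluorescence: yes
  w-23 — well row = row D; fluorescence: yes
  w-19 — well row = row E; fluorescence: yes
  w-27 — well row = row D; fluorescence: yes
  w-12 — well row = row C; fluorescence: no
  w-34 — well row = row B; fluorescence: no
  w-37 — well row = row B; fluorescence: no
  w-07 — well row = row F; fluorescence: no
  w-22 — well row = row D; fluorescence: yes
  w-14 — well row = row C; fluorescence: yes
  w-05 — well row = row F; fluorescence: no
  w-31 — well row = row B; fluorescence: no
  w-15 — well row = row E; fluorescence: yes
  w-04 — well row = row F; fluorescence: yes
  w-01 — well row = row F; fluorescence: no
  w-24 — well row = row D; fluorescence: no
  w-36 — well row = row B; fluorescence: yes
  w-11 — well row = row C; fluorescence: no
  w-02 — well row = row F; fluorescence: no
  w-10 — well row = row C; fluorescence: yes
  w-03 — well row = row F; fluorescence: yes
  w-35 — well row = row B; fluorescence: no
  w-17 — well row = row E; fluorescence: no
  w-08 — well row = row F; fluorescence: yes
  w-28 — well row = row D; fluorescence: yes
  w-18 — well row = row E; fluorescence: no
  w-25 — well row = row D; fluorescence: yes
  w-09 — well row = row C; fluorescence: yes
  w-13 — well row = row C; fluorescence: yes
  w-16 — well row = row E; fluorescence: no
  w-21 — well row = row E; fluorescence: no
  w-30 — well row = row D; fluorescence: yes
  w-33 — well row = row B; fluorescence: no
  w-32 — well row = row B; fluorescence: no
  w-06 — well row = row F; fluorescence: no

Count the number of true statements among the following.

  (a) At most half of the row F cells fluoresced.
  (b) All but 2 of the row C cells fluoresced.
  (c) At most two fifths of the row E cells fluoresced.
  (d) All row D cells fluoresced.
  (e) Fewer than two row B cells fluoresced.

(a) row F: |A| = 9, |A ∩ B| = 4; needs |A ∩ B| ≤ |A ∖ B| — true.
(b) row C: |A| = 6, |A ∩ B| = 4; needs |A ∖ B| = 2 — true.
(c) row E: |A| = 7, |A ∩ B| = 3; needs |A ∩ B| / |A| ≤ 2/5 — false.
(d) row D: |A| = 9, |A ∩ B| = 8; needs A ⊆ B, i.e. every element of A is in B (|A ∖ B| = 0) — false.
(e) row B: |A| = 7, |A ∩ B| = 1; needs |A ∩ B| < 2 — true.

3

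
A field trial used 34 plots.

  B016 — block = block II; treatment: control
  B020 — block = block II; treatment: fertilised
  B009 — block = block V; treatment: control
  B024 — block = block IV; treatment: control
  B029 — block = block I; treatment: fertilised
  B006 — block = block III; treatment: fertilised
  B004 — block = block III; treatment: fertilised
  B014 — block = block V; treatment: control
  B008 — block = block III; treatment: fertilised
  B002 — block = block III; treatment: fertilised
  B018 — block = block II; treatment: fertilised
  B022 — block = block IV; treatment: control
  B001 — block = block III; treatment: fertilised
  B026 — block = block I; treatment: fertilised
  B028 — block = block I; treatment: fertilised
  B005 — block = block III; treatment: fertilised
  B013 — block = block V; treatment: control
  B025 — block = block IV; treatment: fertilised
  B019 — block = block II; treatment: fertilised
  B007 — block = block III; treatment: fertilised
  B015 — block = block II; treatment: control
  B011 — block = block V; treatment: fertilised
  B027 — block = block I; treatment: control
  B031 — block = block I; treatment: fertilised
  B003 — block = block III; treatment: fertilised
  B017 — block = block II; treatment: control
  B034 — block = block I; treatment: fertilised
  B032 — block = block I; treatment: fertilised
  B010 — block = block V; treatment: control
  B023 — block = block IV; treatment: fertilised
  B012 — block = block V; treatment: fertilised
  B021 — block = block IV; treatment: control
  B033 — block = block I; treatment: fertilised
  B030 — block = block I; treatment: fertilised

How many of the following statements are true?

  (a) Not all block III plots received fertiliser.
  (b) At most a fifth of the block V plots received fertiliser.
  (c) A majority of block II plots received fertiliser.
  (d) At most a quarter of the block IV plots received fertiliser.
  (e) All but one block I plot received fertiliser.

(a) block III: |A| = 8, |A ∩ B| = 8; needs A ⊄ B (|A ∖ B| ≥ 1) — false.
(b) block V: |A| = 6, |A ∩ B| = 2; needs |A ∩ B| / |A| ≤ 1/5 — false.
(c) block II: |A| = 6, |A ∩ B| = 3; needs |A ∩ B| > |A ∖ B| — false.
(d) block IV: |A| = 5, |A ∩ B| = 2; needs |A ∩ B| / |A| ≤ 1/4 — false.
(e) block I: |A| = 9, |A ∩ B| = 8; needs |A ∖ B| = 1 — true.

1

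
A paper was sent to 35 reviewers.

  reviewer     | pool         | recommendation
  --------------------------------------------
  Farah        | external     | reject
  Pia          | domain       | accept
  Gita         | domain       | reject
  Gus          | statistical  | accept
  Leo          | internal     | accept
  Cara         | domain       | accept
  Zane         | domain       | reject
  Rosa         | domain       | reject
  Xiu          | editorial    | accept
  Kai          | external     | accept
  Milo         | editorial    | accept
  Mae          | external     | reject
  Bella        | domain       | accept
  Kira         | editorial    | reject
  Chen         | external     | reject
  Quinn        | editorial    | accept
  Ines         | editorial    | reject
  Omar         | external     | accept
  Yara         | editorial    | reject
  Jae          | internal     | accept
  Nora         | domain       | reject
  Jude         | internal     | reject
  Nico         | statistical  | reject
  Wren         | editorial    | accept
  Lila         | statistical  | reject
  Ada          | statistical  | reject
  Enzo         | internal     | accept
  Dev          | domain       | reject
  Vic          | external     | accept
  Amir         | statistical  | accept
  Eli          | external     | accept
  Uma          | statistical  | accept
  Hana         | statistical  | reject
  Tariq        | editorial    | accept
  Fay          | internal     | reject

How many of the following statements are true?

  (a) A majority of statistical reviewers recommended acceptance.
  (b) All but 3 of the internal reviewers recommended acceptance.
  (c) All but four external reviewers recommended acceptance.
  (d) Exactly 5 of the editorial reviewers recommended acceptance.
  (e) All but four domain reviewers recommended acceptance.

(a) statistical: |A| = 7, |A ∩ B| = 3; needs |A ∩ B| > |A ∖ B| — false.
(b) internal: |A| = 5, |A ∩ B| = 3; needs |A ∖ B| = 3 — false.
(c) external: |A| = 7, |A ∩ B| = 4; needs |A ∖ B| = 4 — false.
(d) editorial: |A| = 8, |A ∩ B| = 5; needs |A ∩ B| = 5 — true.
(e) domain: |A| = 8, |A ∩ B| = 3; needs |A ∖ B| = 4 — false.

1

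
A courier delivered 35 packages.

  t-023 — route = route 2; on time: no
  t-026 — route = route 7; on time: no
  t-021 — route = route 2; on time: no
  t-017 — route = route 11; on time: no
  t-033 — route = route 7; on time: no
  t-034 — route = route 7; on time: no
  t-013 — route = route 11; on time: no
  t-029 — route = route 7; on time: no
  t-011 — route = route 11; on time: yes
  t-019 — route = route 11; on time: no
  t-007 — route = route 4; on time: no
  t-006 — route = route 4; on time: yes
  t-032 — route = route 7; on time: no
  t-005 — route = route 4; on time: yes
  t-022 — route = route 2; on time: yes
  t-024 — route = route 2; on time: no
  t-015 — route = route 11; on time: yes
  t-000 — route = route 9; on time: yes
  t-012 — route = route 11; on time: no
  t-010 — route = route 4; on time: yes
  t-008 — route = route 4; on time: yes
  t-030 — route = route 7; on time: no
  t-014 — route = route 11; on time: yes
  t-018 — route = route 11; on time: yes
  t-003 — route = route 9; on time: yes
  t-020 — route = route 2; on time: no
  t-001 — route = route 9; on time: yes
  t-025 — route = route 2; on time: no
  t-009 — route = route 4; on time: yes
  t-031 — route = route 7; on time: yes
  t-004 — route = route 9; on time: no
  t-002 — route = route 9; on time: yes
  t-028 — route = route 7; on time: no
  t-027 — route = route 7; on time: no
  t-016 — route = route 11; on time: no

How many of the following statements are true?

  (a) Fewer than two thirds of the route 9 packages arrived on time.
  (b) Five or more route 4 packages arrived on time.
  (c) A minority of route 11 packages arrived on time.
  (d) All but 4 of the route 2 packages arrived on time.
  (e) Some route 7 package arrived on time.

3

(a) route 9: |A| = 5, |A ∩ B| = 4; needs |A ∩ B| / |A| < 2/3 — false.
(b) route 4: |A| = 6, |A ∩ B| = 5; needs |A ∩ B| ≥ 5 — true.
(c) route 11: |A| = 9, |A ∩ B| = 4; needs |A ∩ B| < |A ∖ B| — true.
(d) route 2: |A| = 6, |A ∩ B| = 1; needs |A ∖ B| = 4 — false.
(e) route 7: |A| = 9, |A ∩ B| = 1; needs A ∩ B ≠ ∅ (|A ∩ B| ≥ 1) — true.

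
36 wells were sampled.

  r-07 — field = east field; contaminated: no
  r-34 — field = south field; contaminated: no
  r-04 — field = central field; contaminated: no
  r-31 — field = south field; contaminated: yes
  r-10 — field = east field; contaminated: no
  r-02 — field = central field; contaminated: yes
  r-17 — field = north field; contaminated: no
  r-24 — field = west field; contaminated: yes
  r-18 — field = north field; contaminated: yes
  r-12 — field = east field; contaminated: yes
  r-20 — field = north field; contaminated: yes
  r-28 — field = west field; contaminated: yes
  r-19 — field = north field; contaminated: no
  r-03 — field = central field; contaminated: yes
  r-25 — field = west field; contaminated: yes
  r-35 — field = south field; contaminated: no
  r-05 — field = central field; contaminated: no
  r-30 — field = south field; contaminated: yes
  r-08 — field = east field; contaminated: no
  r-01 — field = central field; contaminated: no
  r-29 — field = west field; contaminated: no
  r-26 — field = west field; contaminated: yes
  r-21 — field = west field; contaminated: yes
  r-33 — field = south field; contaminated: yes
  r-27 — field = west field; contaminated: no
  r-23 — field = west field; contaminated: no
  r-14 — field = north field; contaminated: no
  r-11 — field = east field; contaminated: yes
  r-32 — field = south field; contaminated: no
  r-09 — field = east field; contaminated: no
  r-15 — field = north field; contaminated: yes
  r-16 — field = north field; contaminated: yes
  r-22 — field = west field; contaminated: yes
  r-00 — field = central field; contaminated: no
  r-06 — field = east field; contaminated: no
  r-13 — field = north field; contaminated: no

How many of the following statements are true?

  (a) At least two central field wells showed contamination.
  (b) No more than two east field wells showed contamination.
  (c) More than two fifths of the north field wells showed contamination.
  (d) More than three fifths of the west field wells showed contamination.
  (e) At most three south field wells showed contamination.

(a) central field: |A| = 6, |A ∩ B| = 2; needs |A ∩ B| ≥ 2 — true.
(b) east field: |A| = 7, |A ∩ B| = 2; needs |A ∩ B| ≤ 2 — true.
(c) north field: |A| = 8, |A ∩ B| = 4; needs |A ∩ B| / |A| > 2/5 — true.
(d) west field: |A| = 9, |A ∩ B| = 6; needs |A ∩ B| / |A| > 3/5 — true.
(e) south field: |A| = 6, |A ∩ B| = 3; needs |A ∩ B| ≤ 3 — true.

5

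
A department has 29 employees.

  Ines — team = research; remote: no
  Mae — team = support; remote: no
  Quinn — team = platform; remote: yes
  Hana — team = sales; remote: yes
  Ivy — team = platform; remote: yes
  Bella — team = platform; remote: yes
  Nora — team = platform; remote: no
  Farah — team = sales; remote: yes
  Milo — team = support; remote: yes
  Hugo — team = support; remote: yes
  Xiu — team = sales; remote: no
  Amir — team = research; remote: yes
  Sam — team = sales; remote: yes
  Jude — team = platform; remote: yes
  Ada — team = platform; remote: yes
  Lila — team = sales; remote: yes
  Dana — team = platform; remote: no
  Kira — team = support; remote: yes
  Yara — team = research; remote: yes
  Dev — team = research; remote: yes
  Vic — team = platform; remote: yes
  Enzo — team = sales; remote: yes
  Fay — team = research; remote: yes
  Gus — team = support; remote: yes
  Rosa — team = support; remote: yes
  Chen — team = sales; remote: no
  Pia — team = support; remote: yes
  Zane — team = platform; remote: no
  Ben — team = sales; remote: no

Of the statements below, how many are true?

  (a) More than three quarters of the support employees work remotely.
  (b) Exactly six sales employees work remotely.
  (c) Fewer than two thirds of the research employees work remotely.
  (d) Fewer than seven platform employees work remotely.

(a) support: |A| = 7, |A ∩ B| = 6; needs |A ∩ B| / |A| > 3/4 — true.
(b) sales: |A| = 8, |A ∩ B| = 5; needs |A ∩ B| = 6 — false.
(c) research: |A| = 5, |A ∩ B| = 4; needs |A ∩ B| / |A| < 2/3 — false.
(d) platform: |A| = 9, |A ∩ B| = 6; needs |A ∩ B| < 7 — true.

2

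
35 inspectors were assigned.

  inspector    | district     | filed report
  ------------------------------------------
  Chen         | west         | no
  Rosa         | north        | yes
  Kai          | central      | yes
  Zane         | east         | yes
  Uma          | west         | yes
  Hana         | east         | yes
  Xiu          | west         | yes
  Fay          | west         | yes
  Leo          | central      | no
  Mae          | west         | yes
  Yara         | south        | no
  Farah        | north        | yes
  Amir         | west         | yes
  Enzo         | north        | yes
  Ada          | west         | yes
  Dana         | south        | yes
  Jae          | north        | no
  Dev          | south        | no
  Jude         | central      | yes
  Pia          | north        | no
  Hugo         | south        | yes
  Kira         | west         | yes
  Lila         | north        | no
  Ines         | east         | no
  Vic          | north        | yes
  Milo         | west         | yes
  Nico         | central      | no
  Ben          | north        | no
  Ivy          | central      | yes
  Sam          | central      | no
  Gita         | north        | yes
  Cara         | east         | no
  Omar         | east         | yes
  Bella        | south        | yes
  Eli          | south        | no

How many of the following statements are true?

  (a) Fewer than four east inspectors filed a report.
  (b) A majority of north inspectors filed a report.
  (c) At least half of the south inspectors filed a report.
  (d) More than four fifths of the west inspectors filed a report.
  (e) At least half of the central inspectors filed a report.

(a) east: |A| = 5, |A ∩ B| = 3; needs |A ∩ B| < 4 — true.
(b) north: |A| = 9, |A ∩ B| = 5; needs |A ∩ B| > |A ∖ B| — true.
(c) south: |A| = 6, |A ∩ B| = 3; needs |A ∩ B| ≥ |A ∖ B| — true.
(d) west: |A| = 9, |A ∩ B| = 8; needs |A ∩ B| / |A| > 4/5 — true.
(e) central: |A| = 6, |A ∩ B| = 3; needs |A ∩ B| ≥ |A ∖ B| — true.

5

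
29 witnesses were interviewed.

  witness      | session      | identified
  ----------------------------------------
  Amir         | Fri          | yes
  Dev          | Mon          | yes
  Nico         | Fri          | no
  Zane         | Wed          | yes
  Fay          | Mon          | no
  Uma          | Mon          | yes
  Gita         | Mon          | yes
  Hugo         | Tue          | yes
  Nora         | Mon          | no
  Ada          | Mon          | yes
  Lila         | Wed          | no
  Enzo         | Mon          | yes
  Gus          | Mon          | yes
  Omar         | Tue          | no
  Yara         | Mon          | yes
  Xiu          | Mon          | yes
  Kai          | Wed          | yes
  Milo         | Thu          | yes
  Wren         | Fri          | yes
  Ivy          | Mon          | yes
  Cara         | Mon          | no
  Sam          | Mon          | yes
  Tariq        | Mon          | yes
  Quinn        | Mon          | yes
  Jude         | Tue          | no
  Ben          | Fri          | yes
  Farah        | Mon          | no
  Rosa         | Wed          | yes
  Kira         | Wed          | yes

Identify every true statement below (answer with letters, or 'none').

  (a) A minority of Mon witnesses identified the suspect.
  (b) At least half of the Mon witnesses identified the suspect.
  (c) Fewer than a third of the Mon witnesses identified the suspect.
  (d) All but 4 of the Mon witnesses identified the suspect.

|A| = 16, |A ∩ B| = 12, |A ∖ B| = 4.
(a) |A ∩ B| < |A ∖ B|: fails.
(b) |A ∩ B| ≥ |A ∖ B|: holds.
(c) |A ∩ B| / |A| < 1/3: fails.
(d) |A ∖ B| = 4: holds.

(b), (d)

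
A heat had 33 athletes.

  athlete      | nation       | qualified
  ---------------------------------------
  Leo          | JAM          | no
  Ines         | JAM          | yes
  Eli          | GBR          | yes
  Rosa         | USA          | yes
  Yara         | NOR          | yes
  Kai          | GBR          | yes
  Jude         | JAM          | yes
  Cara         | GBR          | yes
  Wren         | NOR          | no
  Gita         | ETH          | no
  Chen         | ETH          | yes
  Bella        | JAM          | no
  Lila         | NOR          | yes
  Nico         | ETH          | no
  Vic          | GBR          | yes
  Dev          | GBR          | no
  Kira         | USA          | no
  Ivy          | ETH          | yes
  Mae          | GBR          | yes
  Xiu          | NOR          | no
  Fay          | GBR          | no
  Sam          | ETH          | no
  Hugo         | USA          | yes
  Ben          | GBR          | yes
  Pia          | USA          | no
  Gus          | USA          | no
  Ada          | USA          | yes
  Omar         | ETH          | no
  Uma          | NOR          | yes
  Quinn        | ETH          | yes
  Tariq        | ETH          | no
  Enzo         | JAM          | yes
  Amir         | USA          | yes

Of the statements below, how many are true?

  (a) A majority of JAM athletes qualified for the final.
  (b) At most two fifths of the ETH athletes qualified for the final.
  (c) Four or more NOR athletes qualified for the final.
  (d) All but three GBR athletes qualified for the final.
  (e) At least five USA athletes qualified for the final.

2

(a) JAM: |A| = 5, |A ∩ B| = 3; needs |A ∩ B| > |A ∖ B| — true.
(b) ETH: |A| = 8, |A ∩ B| = 3; needs |A ∩ B| / |A| ≤ 2/5 — true.
(c) NOR: |A| = 5, |A ∩ B| = 3; needs |A ∩ B| ≥ 4 — false.
(d) GBR: |A| = 8, |A ∩ B| = 6; needs |A ∖ B| = 3 — false.
(e) USA: |A| = 7, |A ∩ B| = 4; needs |A ∩ B| ≥ 5 — false.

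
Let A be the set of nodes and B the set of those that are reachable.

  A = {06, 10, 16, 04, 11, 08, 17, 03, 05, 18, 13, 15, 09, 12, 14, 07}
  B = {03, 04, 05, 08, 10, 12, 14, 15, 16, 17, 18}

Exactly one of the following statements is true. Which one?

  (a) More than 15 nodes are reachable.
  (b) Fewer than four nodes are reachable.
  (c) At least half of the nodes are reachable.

(c)

|A| = 16, |A ∩ B| = 11, |A ∖ B| = 5.
(a) requires |A ∩ B| > 15: false.
(b) requires |A ∩ B| < 4: false.
(c) requires |A ∩ B| ≥ |A ∖ B|: true.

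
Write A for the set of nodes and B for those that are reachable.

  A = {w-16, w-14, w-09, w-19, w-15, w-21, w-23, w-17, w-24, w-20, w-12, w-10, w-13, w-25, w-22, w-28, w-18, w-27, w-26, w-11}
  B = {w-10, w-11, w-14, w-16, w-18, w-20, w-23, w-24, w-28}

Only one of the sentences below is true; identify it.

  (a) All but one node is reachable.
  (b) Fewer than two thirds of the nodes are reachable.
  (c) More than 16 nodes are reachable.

|A| = 20, |A ∩ B| = 9, |A ∖ B| = 11.
(a) requires |A ∖ B| = 1: false.
(b) requires |A ∩ B| / |A| < 2/3: true.
(c) requires |A ∩ B| > 16: false.

(b)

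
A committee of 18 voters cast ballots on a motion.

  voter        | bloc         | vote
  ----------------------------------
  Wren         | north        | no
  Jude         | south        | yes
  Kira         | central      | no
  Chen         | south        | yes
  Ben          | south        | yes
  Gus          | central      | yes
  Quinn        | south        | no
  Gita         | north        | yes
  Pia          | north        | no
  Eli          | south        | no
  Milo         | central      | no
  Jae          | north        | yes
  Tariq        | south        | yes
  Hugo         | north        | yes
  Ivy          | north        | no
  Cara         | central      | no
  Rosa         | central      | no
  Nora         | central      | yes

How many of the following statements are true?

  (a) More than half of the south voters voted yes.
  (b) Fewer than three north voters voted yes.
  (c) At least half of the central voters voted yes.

1

(a) south: |A| = 6, |A ∩ B| = 4; needs |A ∩ B| > |A ∖ B| — true.
(b) north: |A| = 6, |A ∩ B| = 3; needs |A ∩ B| < 3 — false.
(c) central: |A| = 6, |A ∩ B| = 2; needs |A ∩ B| ≥ |A ∖ B| — false.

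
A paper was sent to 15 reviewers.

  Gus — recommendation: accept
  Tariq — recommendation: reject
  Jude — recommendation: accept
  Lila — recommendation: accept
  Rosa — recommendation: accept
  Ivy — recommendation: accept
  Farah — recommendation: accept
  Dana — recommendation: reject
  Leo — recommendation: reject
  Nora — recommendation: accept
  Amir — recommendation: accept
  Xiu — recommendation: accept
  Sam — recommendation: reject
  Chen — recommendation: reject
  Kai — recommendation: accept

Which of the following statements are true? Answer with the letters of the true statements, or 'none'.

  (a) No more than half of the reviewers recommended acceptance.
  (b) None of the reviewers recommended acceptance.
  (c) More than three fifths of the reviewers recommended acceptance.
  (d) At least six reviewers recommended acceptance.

(c), (d)

|A| = 15, |A ∩ B| = 10, |A ∖ B| = 5.
(a) |A ∩ B| ≤ |A ∖ B|: fails.
(b) A ∩ B = ∅ (|A ∩ B| = 0): fails.
(c) |A ∩ B| / |A| > 3/5: holds.
(d) |A ∩ B| ≥ 6: holds.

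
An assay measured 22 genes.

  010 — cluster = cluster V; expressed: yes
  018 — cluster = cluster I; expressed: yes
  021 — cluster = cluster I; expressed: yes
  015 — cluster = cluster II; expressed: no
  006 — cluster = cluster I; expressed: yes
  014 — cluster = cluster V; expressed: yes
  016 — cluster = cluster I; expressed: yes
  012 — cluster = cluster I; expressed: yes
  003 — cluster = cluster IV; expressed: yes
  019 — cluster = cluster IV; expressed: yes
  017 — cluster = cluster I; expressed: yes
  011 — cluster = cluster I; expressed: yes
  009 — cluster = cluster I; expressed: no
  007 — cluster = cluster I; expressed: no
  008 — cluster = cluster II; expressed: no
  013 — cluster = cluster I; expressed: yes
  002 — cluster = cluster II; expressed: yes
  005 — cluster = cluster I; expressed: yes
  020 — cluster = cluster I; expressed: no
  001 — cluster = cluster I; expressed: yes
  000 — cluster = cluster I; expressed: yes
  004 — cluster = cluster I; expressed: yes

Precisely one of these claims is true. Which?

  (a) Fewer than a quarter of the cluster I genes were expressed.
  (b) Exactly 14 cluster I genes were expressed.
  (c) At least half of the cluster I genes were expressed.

(c)

|A| = 15, |A ∩ B| = 12, |A ∖ B| = 3.
(a) requires |A ∩ B| / |A| < 1/4: false.
(b) requires |A ∩ B| = 14: false.
(c) requires |A ∩ B| ≥ |A ∖ B|: true.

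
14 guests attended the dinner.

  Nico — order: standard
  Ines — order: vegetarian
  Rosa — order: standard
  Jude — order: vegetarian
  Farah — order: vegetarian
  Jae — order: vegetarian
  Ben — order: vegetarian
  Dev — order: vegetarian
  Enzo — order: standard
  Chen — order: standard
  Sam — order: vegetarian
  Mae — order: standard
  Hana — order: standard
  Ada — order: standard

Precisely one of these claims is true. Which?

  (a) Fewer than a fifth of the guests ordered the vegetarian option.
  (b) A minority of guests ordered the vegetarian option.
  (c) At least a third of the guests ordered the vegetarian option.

(c)

|A| = 14, |A ∩ B| = 7, |A ∖ B| = 7.
(a) requires |A ∩ B| / |A| < 1/5: false.
(b) requires |A ∩ B| < |A ∖ B|: false.
(c) requires |A ∩ B| / |A| ≥ 1/3: true.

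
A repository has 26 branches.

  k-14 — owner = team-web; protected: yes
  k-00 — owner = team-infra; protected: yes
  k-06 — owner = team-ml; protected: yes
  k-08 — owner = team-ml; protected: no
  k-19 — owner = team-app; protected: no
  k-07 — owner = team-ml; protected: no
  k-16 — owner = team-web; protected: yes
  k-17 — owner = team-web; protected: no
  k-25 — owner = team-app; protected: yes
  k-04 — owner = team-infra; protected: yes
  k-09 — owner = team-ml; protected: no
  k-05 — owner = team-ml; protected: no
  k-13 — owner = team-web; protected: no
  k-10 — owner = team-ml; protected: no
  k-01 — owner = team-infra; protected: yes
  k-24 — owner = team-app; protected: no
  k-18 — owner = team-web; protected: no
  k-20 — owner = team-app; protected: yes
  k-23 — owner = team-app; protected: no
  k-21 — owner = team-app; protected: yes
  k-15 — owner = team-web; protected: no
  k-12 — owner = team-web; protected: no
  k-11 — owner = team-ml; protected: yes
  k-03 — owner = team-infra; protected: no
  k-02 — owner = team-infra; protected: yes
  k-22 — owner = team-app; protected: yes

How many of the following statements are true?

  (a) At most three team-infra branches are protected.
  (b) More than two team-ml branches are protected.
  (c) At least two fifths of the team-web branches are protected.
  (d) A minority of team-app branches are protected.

0

(a) team-infra: |A| = 5, |A ∩ B| = 4; needs |A ∩ B| ≤ 3 — false.
(b) team-ml: |A| = 7, |A ∩ B| = 2; needs |A ∩ B| > 2 — false.
(c) team-web: |A| = 7, |A ∩ B| = 2; needs |A ∩ B| / |A| ≥ 2/5 — false.
(d) team-app: |A| = 7, |A ∩ B| = 4; needs |A ∩ B| < |A ∖ B| — false.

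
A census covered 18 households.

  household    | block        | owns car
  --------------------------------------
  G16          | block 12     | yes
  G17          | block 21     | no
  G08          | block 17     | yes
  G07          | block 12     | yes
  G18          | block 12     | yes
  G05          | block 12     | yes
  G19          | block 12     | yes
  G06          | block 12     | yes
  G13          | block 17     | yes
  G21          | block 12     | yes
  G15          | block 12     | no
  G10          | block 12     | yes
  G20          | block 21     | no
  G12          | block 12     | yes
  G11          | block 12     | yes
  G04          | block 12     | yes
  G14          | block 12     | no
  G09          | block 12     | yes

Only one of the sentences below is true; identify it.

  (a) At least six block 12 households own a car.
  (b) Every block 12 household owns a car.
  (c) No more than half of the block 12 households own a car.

(a)

|A| = 14, |A ∩ B| = 12, |A ∖ B| = 2.
(a) requires |A ∩ B| ≥ 6: true.
(b) requires A ⊆ B, i.e. every element of A is in B (|A ∖ B| = 0): false.
(c) requires |A ∩ B| ≤ |A ∖ B|: false.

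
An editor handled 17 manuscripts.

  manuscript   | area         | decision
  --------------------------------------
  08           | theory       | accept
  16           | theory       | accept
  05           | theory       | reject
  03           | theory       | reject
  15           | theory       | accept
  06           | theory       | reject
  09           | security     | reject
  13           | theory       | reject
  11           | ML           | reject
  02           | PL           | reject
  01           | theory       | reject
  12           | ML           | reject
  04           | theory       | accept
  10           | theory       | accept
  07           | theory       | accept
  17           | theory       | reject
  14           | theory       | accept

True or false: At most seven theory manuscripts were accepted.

Truth condition: |A ∩ B| ≤ 7.
A (the restrictor) = {08, 16, 05, 03, 15, 06, 13, 01, 04, 10, 07, 17, 14}, |A| = 13.
A ∩ B = {08, 16, 15, 04, 10, 07, 14}, so |A ∩ B| = 7.
|A ∩ B| = 7, so the statement is true.

True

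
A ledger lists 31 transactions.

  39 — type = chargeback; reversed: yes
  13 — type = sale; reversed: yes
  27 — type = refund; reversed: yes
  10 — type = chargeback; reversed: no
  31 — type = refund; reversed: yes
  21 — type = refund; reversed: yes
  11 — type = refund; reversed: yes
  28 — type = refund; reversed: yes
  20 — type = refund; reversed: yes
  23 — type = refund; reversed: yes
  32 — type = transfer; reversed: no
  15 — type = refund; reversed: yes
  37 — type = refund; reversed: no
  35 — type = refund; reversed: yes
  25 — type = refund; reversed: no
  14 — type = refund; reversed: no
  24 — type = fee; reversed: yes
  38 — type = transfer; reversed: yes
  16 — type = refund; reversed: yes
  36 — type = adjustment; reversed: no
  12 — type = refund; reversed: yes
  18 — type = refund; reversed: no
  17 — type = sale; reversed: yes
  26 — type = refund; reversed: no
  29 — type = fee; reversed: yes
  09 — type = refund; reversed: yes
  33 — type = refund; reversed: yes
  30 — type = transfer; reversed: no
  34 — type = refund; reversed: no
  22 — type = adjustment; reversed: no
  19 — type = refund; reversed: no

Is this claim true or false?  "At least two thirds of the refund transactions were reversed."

False

The determiner here denotes the relation: |A ∩ B| / |A| ≥ 2/3.
|A| = 20, |A ∩ B| = 13, |A ∖ B| = 7.
|A ∩ B|/|A| = 13/20, so the statement is false.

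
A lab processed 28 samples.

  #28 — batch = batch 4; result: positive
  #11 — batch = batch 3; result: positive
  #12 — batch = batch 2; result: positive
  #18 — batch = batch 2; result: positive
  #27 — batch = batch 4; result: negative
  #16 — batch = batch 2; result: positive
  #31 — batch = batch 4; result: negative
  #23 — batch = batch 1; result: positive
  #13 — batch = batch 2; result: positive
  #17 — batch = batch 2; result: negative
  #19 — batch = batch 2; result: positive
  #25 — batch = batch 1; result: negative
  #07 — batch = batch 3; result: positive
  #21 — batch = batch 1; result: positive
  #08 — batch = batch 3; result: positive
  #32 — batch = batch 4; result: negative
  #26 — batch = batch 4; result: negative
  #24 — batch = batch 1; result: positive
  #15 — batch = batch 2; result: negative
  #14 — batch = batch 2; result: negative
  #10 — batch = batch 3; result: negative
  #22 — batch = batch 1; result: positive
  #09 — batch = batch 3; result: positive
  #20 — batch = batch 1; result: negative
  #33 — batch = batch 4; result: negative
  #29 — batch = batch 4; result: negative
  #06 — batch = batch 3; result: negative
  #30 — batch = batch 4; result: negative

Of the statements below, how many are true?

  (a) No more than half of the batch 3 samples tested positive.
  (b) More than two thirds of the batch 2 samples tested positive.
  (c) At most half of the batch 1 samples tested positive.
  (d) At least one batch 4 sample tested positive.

(a) batch 3: |A| = 6, |A ∩ B| = 4; needs |A ∩ B| ≤ |A ∖ B| — false.
(b) batch 2: |A| = 8, |A ∩ B| = 5; needs |A ∩ B| / |A| > 2/3 — false.
(c) batch 1: |A| = 6, |A ∩ B| = 4; needs |A ∩ B| ≤ |A ∖ B| — false.
(d) batch 4: |A| = 8, |A ∩ B| = 1; needs A ∩ B ≠ ∅ (|A ∩ B| ≥ 1) — true.

1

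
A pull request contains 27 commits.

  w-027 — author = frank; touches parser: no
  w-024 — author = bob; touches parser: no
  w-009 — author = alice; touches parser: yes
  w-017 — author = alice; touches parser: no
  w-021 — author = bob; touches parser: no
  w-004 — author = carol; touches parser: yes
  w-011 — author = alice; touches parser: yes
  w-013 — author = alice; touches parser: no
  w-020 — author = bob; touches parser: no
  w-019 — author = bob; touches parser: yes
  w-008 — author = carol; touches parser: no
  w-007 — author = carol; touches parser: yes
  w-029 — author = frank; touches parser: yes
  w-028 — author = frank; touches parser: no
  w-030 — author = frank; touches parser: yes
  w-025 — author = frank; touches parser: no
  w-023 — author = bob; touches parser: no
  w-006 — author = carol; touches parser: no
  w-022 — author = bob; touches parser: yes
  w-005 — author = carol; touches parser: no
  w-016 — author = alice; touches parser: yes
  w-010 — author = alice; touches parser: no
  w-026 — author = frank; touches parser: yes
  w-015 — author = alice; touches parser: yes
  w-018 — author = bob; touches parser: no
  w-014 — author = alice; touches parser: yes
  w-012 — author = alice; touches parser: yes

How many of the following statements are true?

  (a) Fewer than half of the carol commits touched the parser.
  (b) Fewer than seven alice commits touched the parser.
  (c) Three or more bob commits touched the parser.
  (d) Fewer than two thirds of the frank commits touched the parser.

(a) carol: |A| = 5, |A ∩ B| = 2; needs |A ∩ B| < |A ∖ B| — true.
(b) alice: |A| = 9, |A ∩ B| = 6; needs |A ∩ B| < 7 — true.
(c) bob: |A| = 7, |A ∩ B| = 2; needs |A ∩ B| ≥ 3 — false.
(d) frank: |A| = 6, |A ∩ B| = 3; needs |A ∩ B| / |A| < 2/3 — true.

3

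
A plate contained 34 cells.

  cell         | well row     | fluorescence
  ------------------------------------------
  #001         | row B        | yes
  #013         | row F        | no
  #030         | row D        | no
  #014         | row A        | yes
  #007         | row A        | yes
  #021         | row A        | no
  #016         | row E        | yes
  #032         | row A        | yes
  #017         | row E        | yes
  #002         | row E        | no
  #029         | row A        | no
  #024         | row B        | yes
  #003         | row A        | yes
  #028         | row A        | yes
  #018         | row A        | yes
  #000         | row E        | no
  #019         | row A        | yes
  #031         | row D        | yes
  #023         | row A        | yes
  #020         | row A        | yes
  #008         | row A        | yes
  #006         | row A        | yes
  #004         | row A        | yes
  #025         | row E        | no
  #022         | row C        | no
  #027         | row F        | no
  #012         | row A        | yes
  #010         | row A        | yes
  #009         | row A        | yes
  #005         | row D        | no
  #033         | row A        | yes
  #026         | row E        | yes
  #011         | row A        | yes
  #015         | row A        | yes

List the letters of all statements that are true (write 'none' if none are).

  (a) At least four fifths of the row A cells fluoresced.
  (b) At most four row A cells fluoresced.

(a)

|A| = 20, |A ∩ B| = 18, |A ∖ B| = 2.
(a) |A ∩ B| / |A| ≥ 4/5: holds.
(b) |A ∩ B| ≤ 4: fails.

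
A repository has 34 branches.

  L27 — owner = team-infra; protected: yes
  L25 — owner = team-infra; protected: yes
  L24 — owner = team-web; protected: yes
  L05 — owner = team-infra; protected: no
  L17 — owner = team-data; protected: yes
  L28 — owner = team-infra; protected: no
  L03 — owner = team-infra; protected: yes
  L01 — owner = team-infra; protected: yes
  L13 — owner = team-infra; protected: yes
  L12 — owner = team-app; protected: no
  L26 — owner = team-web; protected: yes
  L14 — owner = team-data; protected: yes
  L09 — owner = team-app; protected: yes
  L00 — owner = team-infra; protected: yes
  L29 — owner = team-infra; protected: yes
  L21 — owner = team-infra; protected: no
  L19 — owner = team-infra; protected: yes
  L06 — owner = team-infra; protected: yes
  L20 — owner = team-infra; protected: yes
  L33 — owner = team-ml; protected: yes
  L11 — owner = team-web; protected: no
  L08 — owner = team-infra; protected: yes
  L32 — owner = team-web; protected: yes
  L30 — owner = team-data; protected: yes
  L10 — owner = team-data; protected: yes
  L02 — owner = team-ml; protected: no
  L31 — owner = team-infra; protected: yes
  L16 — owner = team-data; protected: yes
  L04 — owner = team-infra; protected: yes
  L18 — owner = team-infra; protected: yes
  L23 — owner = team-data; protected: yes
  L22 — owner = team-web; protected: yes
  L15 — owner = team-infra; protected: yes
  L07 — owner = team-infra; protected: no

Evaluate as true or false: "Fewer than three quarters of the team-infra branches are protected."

False

'Fewer than three quarters of the team-infra branches are protected' holds iff |A ∩ B| / |A| < 3/4.
|A| = 19, |A ∩ B| = 15, |A ∖ B| = 4.
|A ∩ B|/|A| = 15/19, so the statement is false.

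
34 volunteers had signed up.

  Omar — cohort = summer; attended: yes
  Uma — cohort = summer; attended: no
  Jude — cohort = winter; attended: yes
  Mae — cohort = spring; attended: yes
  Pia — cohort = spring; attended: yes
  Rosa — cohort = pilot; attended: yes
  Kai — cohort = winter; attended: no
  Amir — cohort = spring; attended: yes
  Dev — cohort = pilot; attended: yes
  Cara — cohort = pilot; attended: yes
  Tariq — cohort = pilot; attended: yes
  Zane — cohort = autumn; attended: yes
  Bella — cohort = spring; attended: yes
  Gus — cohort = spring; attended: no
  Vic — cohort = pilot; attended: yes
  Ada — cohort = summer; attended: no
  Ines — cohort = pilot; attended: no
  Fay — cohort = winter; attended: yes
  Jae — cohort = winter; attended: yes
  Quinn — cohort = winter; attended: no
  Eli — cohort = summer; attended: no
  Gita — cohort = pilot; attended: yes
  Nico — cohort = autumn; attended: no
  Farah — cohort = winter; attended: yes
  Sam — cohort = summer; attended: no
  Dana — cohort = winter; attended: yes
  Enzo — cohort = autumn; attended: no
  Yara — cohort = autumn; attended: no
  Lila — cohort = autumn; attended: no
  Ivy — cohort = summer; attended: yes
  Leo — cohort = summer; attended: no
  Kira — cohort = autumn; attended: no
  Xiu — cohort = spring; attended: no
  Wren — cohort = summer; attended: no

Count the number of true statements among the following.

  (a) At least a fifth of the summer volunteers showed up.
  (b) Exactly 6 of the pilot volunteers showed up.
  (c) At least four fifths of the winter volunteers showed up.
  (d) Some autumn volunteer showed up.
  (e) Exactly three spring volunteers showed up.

3

(a) summer: |A| = 8, |A ∩ B| = 2; needs |A ∩ B| / |A| ≥ 1/5 — true.
(b) pilot: |A| = 7, |A ∩ B| = 6; needs |A ∩ B| = 6 — true.
(c) winter: |A| = 7, |A ∩ B| = 5; needs |A ∩ B| / |A| ≥ 4/5 — false.
(d) autumn: |A| = 6, |A ∩ B| = 1; needs A ∩ B ≠ ∅ (|A ∩ B| ≥ 1) — true.
(e) spring: |A| = 6, |A ∩ B| = 4; needs |A ∩ B| = 3 — false.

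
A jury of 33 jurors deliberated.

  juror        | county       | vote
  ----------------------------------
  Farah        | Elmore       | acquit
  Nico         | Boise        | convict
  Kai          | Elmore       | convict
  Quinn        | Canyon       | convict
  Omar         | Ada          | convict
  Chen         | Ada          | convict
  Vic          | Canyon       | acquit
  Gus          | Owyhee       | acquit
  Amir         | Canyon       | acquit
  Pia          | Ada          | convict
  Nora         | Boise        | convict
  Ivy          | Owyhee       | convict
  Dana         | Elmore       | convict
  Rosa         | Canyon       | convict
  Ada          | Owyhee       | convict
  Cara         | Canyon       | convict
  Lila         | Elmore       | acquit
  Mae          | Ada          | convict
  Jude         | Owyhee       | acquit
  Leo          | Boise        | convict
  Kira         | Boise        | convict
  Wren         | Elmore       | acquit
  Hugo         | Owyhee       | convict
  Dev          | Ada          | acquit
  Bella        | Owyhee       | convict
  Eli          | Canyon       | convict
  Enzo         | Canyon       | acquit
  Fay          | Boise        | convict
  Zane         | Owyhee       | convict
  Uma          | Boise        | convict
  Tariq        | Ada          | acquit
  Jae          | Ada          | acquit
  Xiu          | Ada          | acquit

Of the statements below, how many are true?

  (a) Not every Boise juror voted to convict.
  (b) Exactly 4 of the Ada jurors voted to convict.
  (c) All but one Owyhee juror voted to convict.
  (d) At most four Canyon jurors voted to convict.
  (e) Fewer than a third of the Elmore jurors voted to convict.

2

(a) Boise: |A| = 6, |A ∩ B| = 6; needs A ⊄ B (|A ∖ B| ≥ 1) — false.
(b) Ada: |A| = 8, |A ∩ B| = 4; needs |A ∩ B| = 4 — true.
(c) Owyhee: |A| = 7, |A ∩ B| = 5; needs |A ∖ B| = 1 — false.
(d) Canyon: |A| = 7, |A ∩ B| = 4; needs |A ∩ B| ≤ 4 — true.
(e) Elmore: |A| = 5, |A ∩ B| = 2; needs |A ∩ B| / |A| < 1/3 — false.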